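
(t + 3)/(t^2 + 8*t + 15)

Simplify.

1/(t + 5)

Factor: t^2 + 8*t + 15 = (t + 5)*(t + 3)
Cancel the common factor (t + 3).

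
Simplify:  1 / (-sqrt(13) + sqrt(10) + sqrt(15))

(-6*sqrt(13) + 4*sqrt(15) + 9*sqrt(10) + 5*sqrt(78))/228

Group as (sqrt(10) + sqrt(15)) - sqrt(13); multiply by (sqrt(10) + sqrt(15)) + sqrt(13), then rationalise the remaining surd.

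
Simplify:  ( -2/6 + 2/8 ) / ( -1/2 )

1/6

Numerator: -2/6 + 2/8 = -1/12
Denominator: -1/2 = -1/2
Divide: (-1/12) · (-2) = 1/6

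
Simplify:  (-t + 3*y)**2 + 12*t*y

(t + 3*y)**2

After expansion: t**2 + 6*t*y + 9*y**2 — a perfect-square trinomial.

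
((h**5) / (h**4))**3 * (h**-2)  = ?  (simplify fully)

h

Inside the bracket: h**1
Raise to the power 3: h**3
Multiply by (h**-2): add exponents.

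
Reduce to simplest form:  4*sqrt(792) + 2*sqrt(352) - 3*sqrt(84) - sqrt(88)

4*sqrt(792) = 24*sqrt(22); 2*sqrt(352) = 8*sqrt(22); 3*sqrt(84) = 6*sqrt(21); sqrt(88) = 2*sqrt(22)

-6*sqrt(21) + 30*sqrt(22)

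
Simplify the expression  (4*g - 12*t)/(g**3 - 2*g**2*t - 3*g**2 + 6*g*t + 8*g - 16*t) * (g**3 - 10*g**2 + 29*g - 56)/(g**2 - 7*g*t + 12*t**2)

Factor: 4*g - 12*t = 4*(g - 3*t);  g**3 - 2*g**2*t - 3*g**2 + 6*g*t + 8*g - 16*t = (g**2 - 3*g + 8)*(g - 2*t);  g**3 - 10*g**2 + 29*g - 56 = (g - 7)*(g**2 - 3*g + 8);  g**2 - 7*g*t + 12*t**2 = (g - 4*t)*(g - 3*t)
Cancel the common factors (g**2 - 3*g + 8), (g - 3*t).

(4*g - 28)/(g**2 - 6*g*t + 8*t**2)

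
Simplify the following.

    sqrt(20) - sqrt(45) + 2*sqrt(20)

3*sqrt(5)

sqrt(20) = 2*sqrt(5); sqrt(45) = 3*sqrt(5); 2*sqrt(20) = 4*sqrt(5)
Combine: (2 - 3 + 4)·sqrt(5) = 3*sqrt(5)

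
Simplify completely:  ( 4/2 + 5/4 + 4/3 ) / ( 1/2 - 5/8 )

-110/3

Numerator: 4/2 + 5/4 + 4/3 = 55/12
Denominator: 1/2 - 5/8 = -1/8
Divide: (55/12) · (-8) = -110/3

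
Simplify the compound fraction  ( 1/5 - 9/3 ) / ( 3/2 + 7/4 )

Numerator: 1/5 - 9/3 = -14/5
Denominator: 3/2 + 7/4 = 13/4
Divide: (-14/5) · (4/13) = -56/65

-56/65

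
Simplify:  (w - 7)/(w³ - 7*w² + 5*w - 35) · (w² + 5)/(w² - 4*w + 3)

Factor: w³ - 7*w² + 5*w - 35 = (w² + 5)·(w - 7);  w² - 4*w + 3 = (w - 1)·(w - 3)
Cancel the common factors (w² + 5), (w - 7).

1/(w² - 4*w + 3)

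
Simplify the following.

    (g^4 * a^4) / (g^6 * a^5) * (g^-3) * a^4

a^3/g^5

Quotient: (g^-2) * (a^-1)
Multiply by (g^-3) * a^4: add exponents.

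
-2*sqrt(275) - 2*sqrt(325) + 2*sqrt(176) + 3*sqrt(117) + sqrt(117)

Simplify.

-2*sqrt(11) + 2*sqrt(13)

2*sqrt(275) = 10*sqrt(11); 2*sqrt(325) = 10*sqrt(13); 2*sqrt(176) = 8*sqrt(11); 3*sqrt(117) = 9*sqrt(13); sqrt(117) = 3*sqrt(13)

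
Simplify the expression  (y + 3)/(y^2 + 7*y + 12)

Factor: y^2 + 7*y + 12 = (y + 4)*(y + 3)
Cancel the common factor (y + 3).

1/(y + 4)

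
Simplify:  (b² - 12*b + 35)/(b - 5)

Factor: b² - 12*b + 35 = (b - 7)·(b - 5)
Cancel the common factor (b - 5).

b - 7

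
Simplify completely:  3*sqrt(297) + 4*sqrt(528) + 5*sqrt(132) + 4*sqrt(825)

55*sqrt(33)

3*sqrt(297) = 9*sqrt(33); 4*sqrt(528) = 16*sqrt(33); 5*sqrt(132) = 10*sqrt(33); 4*sqrt(825) = 20*sqrt(33)
Combine: (9 + 16 + 10 + 20)·sqrt(33) = 55*sqrt(33)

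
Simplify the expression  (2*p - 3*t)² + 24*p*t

(2*p + 3*t)²

Expand the square and combine the 24*p*t term.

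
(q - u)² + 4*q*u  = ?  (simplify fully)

Expanding gives q² + 2*q*u + u², a perfect square.

(q + u)²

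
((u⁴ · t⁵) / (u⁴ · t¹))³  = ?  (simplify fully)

t^12

Inside the bracket: t⁴
Raise to the power 3: t^12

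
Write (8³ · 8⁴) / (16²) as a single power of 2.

8³ = 2^9; 8⁴ = 2^12; 16² = 2^8
Combine exponents: 2^13

2^13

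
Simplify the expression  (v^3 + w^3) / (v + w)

v^2 - v*w + w^2

w^3 + v^3 = (v + w)(v^2 - v*w + w^2).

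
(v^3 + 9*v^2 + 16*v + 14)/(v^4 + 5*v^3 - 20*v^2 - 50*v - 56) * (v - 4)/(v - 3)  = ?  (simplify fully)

1/(v - 3)

Factor: v^3 + 9*v^2 + 16*v + 14 = (v + 7)*(v^2 + 2*v + 2);  v^4 + 5*v^3 - 20*v^2 - 50*v - 56 = (v - 4)*(v^2 + 2*v + 2)*(v + 7)
Cancel the common factors (v^2 + 2*v + 2), (v - 4), (v + 7).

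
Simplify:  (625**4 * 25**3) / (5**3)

5**19

625**4 = 5**16; 25**3 = 5**6; 5**3 = 5**3
Combine exponents: 5**19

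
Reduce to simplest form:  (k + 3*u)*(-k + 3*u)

Difference of squares with P = 3*u, Q = k.

-k^2 + 9*u^2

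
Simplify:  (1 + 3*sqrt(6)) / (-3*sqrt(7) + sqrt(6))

Multiply numerator and denominator by sqrt(6) + 3*sqrt(7).
Denominator becomes -57; numerator becomes sqrt(6) + 3*sqrt(7) + 18 + 9*sqrt(42).

(-9*sqrt(42) - 18 - 3*sqrt(7) - sqrt(6))/57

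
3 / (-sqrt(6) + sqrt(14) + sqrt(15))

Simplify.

(-69*sqrt(6) + 15*sqrt(15) + 21*sqrt(14) + 36*sqrt(35))/311

Group as (sqrt(14) + sqrt(15)) - sqrt(6); multiply by (sqrt(14) + sqrt(15)) + sqrt(6), then rationalise the remaining surd.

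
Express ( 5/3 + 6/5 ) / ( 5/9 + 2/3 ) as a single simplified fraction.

Numerator: 5/3 + 6/5 = 43/15
Denominator: 5/9 + 2/3 = 11/9
Divide: (43/15) · (9/11) = 129/55

129/55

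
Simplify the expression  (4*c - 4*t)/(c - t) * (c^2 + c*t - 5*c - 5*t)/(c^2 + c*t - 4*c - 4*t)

Factor: 4*c - 4*t = 4*(c - t);  c^2 + c*t - 5*c - 5*t = (c - 5)*(c + t);  c^2 + c*t - 4*c - 4*t = (c + t)*(c - 4)
Cancel the common factors (c - t), (c + t).

(4*c - 20)/(c - 4)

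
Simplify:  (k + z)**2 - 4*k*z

Expand the square and combine the 4*k*z term.

(k - z)**2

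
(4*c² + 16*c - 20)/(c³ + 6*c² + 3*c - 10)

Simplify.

Factor: 4*c² + 16*c - 20 = 4·(c + 5)·(c - 1);  c³ + 6*c² + 3*c - 10 = (c + 2)·(c - 1)·(c + 5)
Cancel the common factors (c + 5), (c - 1).

4/(c + 2)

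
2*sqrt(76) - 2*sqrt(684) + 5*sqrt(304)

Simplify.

12*sqrt(19)

2*sqrt(76) = 4*sqrt(19); 2*sqrt(684) = 12*sqrt(19); 5*sqrt(304) = 20*sqrt(19)
Combine: (4 - 12 + 20)·sqrt(19) = 12*sqrt(19)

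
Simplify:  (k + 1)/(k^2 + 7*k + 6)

1/(k + 6)

Factor: k^2 + 7*k + 6 = (k + 6)*(k + 1)
Cancel the common factor (k + 1).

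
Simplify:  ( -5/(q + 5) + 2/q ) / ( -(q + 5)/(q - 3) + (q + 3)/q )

(3*q^2 - 19*q + 30)/(5*q^2 + 34*q + 45)

Numerator: -5/(q + 5) + 2/q = (-3*q + 10)/(q^2 + 5*q)
Denominator: -(q + 5)/(q - 3) + (q + 3)/q = (-5*q - 9)/(q^2 - 3*q)
Divide: ((-3*q + 10)/(q^2 + 5*q)) · ((q^2 - 3*q)/(-5*q - 9)) = (3*q^2 - 19*q + 30)/(5*q^2 + 34*q + 45)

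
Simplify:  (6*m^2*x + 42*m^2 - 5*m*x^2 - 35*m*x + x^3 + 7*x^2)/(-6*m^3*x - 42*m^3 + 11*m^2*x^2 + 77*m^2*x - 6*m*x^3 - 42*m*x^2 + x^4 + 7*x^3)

1/(-m + x)

Factor: 6*m^2*x + 42*m^2 - 5*m*x^2 - 35*m*x + x^3 + 7*x^2 = (x + 7)*(-3*m + x)*(-2*m + x);  -6*m^3*x - 42*m^3 + 11*m^2*x^2 + 77*m^2*x - 6*m*x^3 - 42*m*x^2 + x^4 + 7*x^3 = (-m + x)*(-3*m + x)*(-2*m + x)*(x + 7)
Cancel the common factors (-3*m + x), (-2*m + x), (x + 7).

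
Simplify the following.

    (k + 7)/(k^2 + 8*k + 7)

Factor: k^2 + 8*k + 7 = (k + 7)*(k + 1)
Cancel the common factor (k + 7).

1/(k + 1)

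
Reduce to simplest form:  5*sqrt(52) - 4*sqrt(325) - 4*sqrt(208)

-26*sqrt(13)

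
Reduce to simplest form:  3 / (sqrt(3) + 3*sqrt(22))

(-sqrt(3) + 3*sqrt(22))/65

Multiply numerator and denominator by -3*sqrt(22) + sqrt(3).
Denominator becomes -195; numerator becomes -9*sqrt(22) + 3*sqrt(3).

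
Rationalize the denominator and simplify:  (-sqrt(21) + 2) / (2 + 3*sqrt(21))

(-67 + 8*sqrt(21))/185

Multiply numerator and denominator by -3*sqrt(21) + 2.
Denominator becomes -185; numerator becomes -8*sqrt(21) + 67.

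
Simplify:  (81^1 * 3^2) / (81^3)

3^(-6)

81^1 = 3^4; 3^2 = 3^2; 81^3 = 3^12
Combine exponents: 3^(-6)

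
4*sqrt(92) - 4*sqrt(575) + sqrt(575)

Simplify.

4*sqrt(92) = 8*sqrt(23); 4*sqrt(575) = 20*sqrt(23); sqrt(575) = 5*sqrt(23)
Combine: (8 - 20 + 5)·sqrt(23) = -7*sqrt(23)

-7*sqrt(23)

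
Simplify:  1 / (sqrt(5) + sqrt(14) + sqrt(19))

(-sqrt(1330) + 5*sqrt(14) + 14*sqrt(5))/140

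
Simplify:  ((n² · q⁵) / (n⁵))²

Inside the bracket: (n^-3) · q⁵
Raise to the power 2: (n^-6) · q^10

q^10/n⁶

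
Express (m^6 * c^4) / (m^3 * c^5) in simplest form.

Quotient: m^3 * (c^-1)

m^3/c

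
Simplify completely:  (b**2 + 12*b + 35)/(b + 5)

Factor: b**2 + 12*b + 35 = (b + 5)*(b + 7)
Cancel the common factor (b + 5).

b + 7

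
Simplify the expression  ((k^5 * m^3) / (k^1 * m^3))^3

Inside the bracket: k^4
Raise to the power 3: k^12

k^12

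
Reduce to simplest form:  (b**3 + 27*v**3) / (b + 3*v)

(3*v)**3 + b**3 = (b + 3*v)(b**2 - 3*b*v + 9*v**2).

b**2 - 3*b*v + 9*v**2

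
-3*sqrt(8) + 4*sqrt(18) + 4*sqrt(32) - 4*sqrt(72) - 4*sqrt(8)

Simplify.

-10*sqrt(2)

3*sqrt(8) = 6*sqrt(2); 4*sqrt(18) = 12*sqrt(2); 4*sqrt(32) = 16*sqrt(2); 4*sqrt(72) = 24*sqrt(2); 4*sqrt(8) = 8*sqrt(2)
Combine: (-6 + 12 + 16 - 24 - 8)·sqrt(2) = -10*sqrt(2)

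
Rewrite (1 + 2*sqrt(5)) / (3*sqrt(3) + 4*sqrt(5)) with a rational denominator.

(-6*sqrt(15) - 3*sqrt(3) + 4*sqrt(5) + 40)/53

Multiply numerator and denominator by -3*sqrt(3) + 4*sqrt(5).
Denominator becomes 53; numerator becomes -6*sqrt(15) - 3*sqrt(3) + 4*sqrt(5) + 40.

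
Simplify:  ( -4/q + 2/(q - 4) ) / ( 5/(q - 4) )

(-2*q + 16)/(5*q)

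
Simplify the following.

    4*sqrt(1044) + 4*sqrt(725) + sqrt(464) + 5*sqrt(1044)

78*sqrt(29)

4*sqrt(1044) = 24*sqrt(29); 4*sqrt(725) = 20*sqrt(29); sqrt(464) = 4*sqrt(29); 5*sqrt(1044) = 30*sqrt(29)
Combine: (24 + 20 + 4 + 30)·sqrt(29) = 78*sqrt(29)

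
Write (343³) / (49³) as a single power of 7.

7^3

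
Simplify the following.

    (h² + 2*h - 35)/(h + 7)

h - 5

Factor: h² + 2*h - 35 = (h - 5)·(h + 7)
Cancel the common factor (h + 7).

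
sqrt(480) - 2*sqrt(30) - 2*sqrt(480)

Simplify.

-6*sqrt(30)

sqrt(480) = 4*sqrt(30); 2*sqrt(30) = 2*sqrt(30); 2*sqrt(480) = 8*sqrt(30)
Combine: (4 - 2 - 8)·sqrt(30) = -6*sqrt(30)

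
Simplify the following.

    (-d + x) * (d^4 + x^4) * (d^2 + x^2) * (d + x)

(x+d)(x-d) = -d^2 + x^2; continue pairing.

-d^8 + x^8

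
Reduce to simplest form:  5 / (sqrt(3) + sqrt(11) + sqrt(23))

(-10*sqrt(759) - 45*sqrt(23) + 75*sqrt(11) + 155*sqrt(3))/51

Group as (sqrt(11) + sqrt(23)) + sqrt(3); multiply by (sqrt(11) + sqrt(23)) - sqrt(3), then rationalise the remaining surd.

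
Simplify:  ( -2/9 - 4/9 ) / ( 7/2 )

Numerator: -2/9 - 4/9 = -2/3
Denominator: 7/2 = 7/2
Divide: (-2/3) · (2/7) = -4/21

-4/21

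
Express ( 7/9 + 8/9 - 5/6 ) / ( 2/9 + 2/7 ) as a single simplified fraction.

Numerator: 7/9 + 8/9 - 5/6 = 5/6
Denominator: 2/9 + 2/7 = 32/63
Divide: (5/6) · (63/32) = 105/64

105/64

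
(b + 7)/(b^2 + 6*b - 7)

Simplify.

Factor: b^2 + 6*b - 7 = (b - 1)*(b + 7)
Cancel the common factor (b + 7).

1/(b - 1)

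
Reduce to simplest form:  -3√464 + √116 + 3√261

3√464 = 12*√29; √116 = 2*√29; 3√261 = 9*√29
Combine: (-12 + 2 + 9)·√29 = -√29

-√29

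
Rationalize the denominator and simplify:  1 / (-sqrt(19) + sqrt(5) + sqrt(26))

Group as (sqrt(5) + sqrt(26)) - sqrt(19); multiply by (sqrt(5) + sqrt(26)) + sqrt(19), then rationalise the remaining surd.

(-6*sqrt(19) - sqrt(26) + 20*sqrt(5) + sqrt(2470))/188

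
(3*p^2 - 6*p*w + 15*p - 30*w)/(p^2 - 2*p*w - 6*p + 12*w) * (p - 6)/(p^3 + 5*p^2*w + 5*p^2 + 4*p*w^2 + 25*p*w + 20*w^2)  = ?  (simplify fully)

3/(p^2 + 5*p*w + 4*w^2)

Factor: 3*p^2 - 6*p*w + 15*p - 30*w = 3*(p - 2*w)*(p + 5);  p^2 - 2*p*w - 6*p + 12*w = (p - 6)*(p - 2*w);  p^3 + 5*p^2*w + 5*p^2 + 4*p*w^2 + 25*p*w + 20*w^2 = (p + w)*(p + 5)*(p + 4*w)
Cancel the common factors (p - 6), (p + 5), (p - 2*w).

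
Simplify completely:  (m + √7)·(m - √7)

m² - 7

Difference of squares with P = m, Q = √7.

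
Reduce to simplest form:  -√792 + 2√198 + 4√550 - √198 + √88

19*√22

√792 = 6*√22; 2√198 = 6*√22; 4√550 = 20*√22; √198 = 3*√22; √88 = 2*√22
Combine: (-6 + 6 + 20 - 3 + 2)·√22 = 19*√22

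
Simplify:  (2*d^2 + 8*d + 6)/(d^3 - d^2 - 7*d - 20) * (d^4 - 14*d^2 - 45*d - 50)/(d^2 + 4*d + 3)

(2*d^2 - 6*d - 20)/(d - 4)

Factor: 2*d^2 + 8*d + 6 = 2*(d + 3)*(d + 1);  d^3 - d^2 - 7*d - 20 = (d^2 + 3*d + 5)*(d - 4);  d^4 - 14*d^2 - 45*d - 50 = (d^2 + 3*d + 5)*(d - 5)*(d + 2);  d^2 + 4*d + 3 = (d + 3)*(d + 1)
Cancel the common factors (d^2 + 3*d + 5), (d + 3), (d + 1).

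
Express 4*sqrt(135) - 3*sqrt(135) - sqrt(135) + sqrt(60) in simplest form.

4*sqrt(135) = 12*sqrt(15); 3*sqrt(135) = 9*sqrt(15); sqrt(135) = 3*sqrt(15); sqrt(60) = 2*sqrt(15)
Combine: (12 - 9 - 3 + 2)·sqrt(15) = 2*sqrt(15)

2*sqrt(15)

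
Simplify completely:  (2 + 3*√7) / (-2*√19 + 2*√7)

(-3*√133 - 21 - 2*√19 - 2*√7)/24

Multiply numerator and denominator by 2*√7 + 2*√19.
Denominator becomes -48; numerator becomes 4*√7 + 4*√19 + 42 + 6*√133.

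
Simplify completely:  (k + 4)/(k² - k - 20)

1/(k - 5)

Factor: k² - k - 20 = (k + 4)·(k - 5)
Cancel the common factor (k + 4).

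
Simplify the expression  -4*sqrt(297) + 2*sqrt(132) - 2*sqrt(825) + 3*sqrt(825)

4*sqrt(297) = 12*sqrt(33); 2*sqrt(132) = 4*sqrt(33); 2*sqrt(825) = 10*sqrt(33); 3*sqrt(825) = 15*sqrt(33)
Combine: (-12 + 4 - 10 + 15)·sqrt(33) = -3*sqrt(33)

-3*sqrt(33)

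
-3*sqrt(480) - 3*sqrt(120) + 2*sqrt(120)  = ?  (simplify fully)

3*sqrt(480) = 12*sqrt(30); 3*sqrt(120) = 6*sqrt(30); 2*sqrt(120) = 4*sqrt(30)
Combine: (-12 - 6 + 4)·sqrt(30) = -14*sqrt(30)

-14*sqrt(30)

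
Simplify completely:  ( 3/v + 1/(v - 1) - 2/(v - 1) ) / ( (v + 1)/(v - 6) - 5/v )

Numerator: 3/v + 1/(v - 1) - 2/(v - 1) = (2*v - 3)/(v² - v)
Denominator: (v + 1)/(v - 6) - 5/v = (v² - 4*v + 30)/(v² - 6*v)
Divide: ((2*v - 3)/(v² - v)) · ((v² - 6*v)/(v² - 4*v + 30)) = (2*v² - 15*v + 18)/(v³ - 5*v² + 34*v - 30)

(2*v² - 15*v + 18)/(v³ - 5*v² + 34*v - 30)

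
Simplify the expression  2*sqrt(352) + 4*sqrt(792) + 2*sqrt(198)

38*sqrt(22)

2*sqrt(352) = 8*sqrt(22); 4*sqrt(792) = 24*sqrt(22); 2*sqrt(198) = 6*sqrt(22)
Combine: (8 + 24 + 6)·sqrt(22) = 38*sqrt(22)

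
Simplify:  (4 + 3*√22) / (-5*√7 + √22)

(-15*√154 - 66 - 20*√7 - 4*√22)/153

Multiply numerator and denominator by √22 + 5*√7.
Denominator becomes -153; numerator becomes 4*√22 + 20*√7 + 66 + 15*√154.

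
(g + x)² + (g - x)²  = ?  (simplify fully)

Only the even-power cross terms survive.

2*g² + 2*x²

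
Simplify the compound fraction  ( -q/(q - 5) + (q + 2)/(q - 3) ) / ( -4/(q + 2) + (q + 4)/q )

Numerator: -q/(q - 5) + (q + 2)/(q - 3) = -10/(q² - 8*q + 15)
Denominator: -4/(q + 2) + (q + 4)/q = (q² + 2*q + 8)/(q² + 2*q)
Divide: (-10/(q² - 8*q + 15)) · ((q² + 2*q)/(q² + 2*q + 8)) = (-10*q² - 20*q)/(q⁴ - 6*q³ + 7*q² - 34*q + 120)

(-10*q² - 20*q)/(q⁴ - 6*q³ + 7*q² - 34*q + 120)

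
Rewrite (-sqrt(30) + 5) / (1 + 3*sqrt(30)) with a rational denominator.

(-95 + 16*sqrt(30))/269

Multiply numerator and denominator by -3*sqrt(30) + 1.
Denominator becomes -269; numerator becomes -16*sqrt(30) + 95.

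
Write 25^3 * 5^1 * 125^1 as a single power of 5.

5^10

25^3 = 5^6; 5^1 = 5^1; 125^1 = 5^3
Combine exponents: 5^10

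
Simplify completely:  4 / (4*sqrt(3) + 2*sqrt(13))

Multiply numerator and denominator by -4*sqrt(3) + 2*sqrt(13).
Denominator becomes 4; numerator becomes -16*sqrt(3) + 8*sqrt(13).

-4*sqrt(3) + 2*sqrt(13)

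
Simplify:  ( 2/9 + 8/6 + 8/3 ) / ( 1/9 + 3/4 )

152/31

Numerator: 2/9 + 8/6 + 8/3 = 38/9
Denominator: 1/9 + 3/4 = 31/36
Divide: (38/9) · (36/31) = 152/31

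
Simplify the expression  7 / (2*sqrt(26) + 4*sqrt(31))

(-sqrt(26) + 2*sqrt(31))/28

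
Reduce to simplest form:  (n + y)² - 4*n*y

(n - y)²

Expanding gives n² - 2*n*y + y², a perfect square.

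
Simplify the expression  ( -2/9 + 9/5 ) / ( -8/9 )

Numerator: -2/9 + 9/5 = 71/45
Denominator: -8/9 = -8/9
Divide: (71/45) · (-9/8) = -71/40

-71/40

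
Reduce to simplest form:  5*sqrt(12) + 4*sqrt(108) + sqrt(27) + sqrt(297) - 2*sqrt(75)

5*sqrt(12) = 10*sqrt(3); 4*sqrt(108) = 24*sqrt(3); sqrt(27) = 3*sqrt(3); sqrt(297) = 3*sqrt(33); 2*sqrt(75) = 10*sqrt(3)

3*sqrt(33) + 27*sqrt(3)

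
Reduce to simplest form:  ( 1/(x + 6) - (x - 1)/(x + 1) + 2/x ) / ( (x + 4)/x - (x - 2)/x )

Numerator: 1/(x + 6) - (x - 1)/(x + 1) + 2/x = (-x**3 - 2*x**2 + 21*x + 12)/(x**3 + 7*x**2 + 6*x)
Denominator: (x + 4)/x - (x - 2)/x = 6/x
Divide: ((-x**3 - 2*x**2 + 21*x + 12)/(x**3 + 7*x**2 + 6*x)) · (x/6) = (-x**3 - 2*x**2 + 21*x + 12)/(6*x**2 + 42*x + 36)

(-x**3 - 2*x**2 + 21*x + 12)/(6*x**2 + 42*x + 36)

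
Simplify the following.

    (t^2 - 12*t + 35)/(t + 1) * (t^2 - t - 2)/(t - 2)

Factor: t^2 - 12*t + 35 = (t - 5)*(t - 7);  t^2 - t - 2 = (t + 1)*(t - 2)
Cancel the common factors (t - 2), (t + 1).

t^2 - 12*t + 35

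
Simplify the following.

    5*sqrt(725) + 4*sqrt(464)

5*sqrt(725) = 25*sqrt(29); 4*sqrt(464) = 16*sqrt(29)
Combine: (25 + 16)·sqrt(29) = 41*sqrt(29)

41*sqrt(29)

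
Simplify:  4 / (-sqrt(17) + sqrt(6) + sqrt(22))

(-44*sqrt(17) + 4*sqrt(22) + 132*sqrt(6) + 16*sqrt(561))/407

Group as (sqrt(6) + sqrt(22)) - sqrt(17); multiply by (sqrt(6) + sqrt(22)) + sqrt(17), then rationalise the remaining surd.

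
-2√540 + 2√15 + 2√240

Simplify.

-2*√15

2√540 = 12*√15; 2√15 = 2*√15; 2√240 = 8*√15
Combine: (-12 + 2 + 8)·√15 = -2*√15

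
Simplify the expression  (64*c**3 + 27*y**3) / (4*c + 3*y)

Factor as (a+b)(a**2-ab+b**2) with a=(3*y), b=(4*c).

16*c**2 - 12*c*y + 9*y**2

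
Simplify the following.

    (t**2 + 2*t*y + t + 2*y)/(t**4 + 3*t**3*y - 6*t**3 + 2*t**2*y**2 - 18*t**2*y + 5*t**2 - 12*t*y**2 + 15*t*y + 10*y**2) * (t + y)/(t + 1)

1/(t**2 - 6*t + 5)

Factor: t**2 + 2*t*y + t + 2*y = (t + 2*y)*(t + 1);  t**4 + 3*t**3*y - 6*t**3 + 2*t**2*y**2 - 18*t**2*y + 5*t**2 - 12*t*y**2 + 15*t*y + 10*y**2 = (t + 2*y)*(t - 5)*(t + y)*(t - 1)
Cancel the common factors (t + 1), (t + y), (t + 2*y).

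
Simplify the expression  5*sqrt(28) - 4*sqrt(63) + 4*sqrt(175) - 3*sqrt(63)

9*sqrt(7)

5*sqrt(28) = 10*sqrt(7); 4*sqrt(63) = 12*sqrt(7); 4*sqrt(175) = 20*sqrt(7); 3*sqrt(63) = 9*sqrt(7)
Combine: (10 - 12 + 20 - 9)·sqrt(7) = 9*sqrt(7)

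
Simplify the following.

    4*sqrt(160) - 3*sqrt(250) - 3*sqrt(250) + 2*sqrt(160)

-6*sqrt(10)

4*sqrt(160) = 16*sqrt(10); 3*sqrt(250) = 15*sqrt(10); 3*sqrt(250) = 15*sqrt(10); 2*sqrt(160) = 8*sqrt(10)
Combine: (16 - 15 - 15 + 8)·sqrt(10) = -6*sqrt(10)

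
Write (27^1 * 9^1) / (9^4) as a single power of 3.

3^(-3)

27^1 = 3^3; 9^1 = 3^2; 9^4 = 3^8
Combine exponents: 3^(-3)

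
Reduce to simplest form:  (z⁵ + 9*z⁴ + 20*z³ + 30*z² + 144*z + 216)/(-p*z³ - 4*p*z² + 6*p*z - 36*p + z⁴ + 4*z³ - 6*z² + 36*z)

Factor: z⁵ + 9*z⁴ + 20*z³ + 30*z² + 144*z + 216 = (z² - 2*z + 6)·(z + 3)·(z + 2)·(z + 6);  -p*z³ - 4*p*z² + 6*p*z - 36*p + z⁴ + 4*z³ - 6*z² + 36*z = (z² - 2*z + 6)·(-p + z)·(z + 6)
Cancel the common factors (z² - 2*z + 6), (z + 6).

(z² + 5*z + 6)/(-p + z)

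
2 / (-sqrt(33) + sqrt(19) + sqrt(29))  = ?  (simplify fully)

(-30*sqrt(33) + 46*sqrt(29) + 86*sqrt(19) + 4*sqrt(18183))/1979

Group as (sqrt(19) + sqrt(29)) - sqrt(33); multiply by (sqrt(19) + sqrt(29)) + sqrt(33), then rationalise the remaining surd.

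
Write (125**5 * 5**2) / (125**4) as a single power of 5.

125**5 = 5**15; 5**2 = 5**2; 125**4 = 5**12
Combine exponents: 5**5

5**5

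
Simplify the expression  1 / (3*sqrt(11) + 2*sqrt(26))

Multiply numerator and denominator by -3*sqrt(11) + 2*sqrt(26).
Denominator becomes 5; numerator becomes -3*sqrt(11) + 2*sqrt(26).

(-3*sqrt(11) + 2*sqrt(26))/5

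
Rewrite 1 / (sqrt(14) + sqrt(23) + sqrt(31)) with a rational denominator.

(-sqrt(9982) + 3*sqrt(31) + 11*sqrt(23) + 20*sqrt(14))/626

Group as (sqrt(23) + sqrt(31)) + sqrt(14); multiply by (sqrt(23) + sqrt(31)) - sqrt(14), then rationalise the remaining surd.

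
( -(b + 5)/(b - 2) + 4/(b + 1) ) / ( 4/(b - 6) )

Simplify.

(-b³ + 4*b² - b + 78)/(4*b² - 4*b - 8)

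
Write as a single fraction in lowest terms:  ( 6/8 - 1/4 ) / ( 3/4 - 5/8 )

4

Numerator: 6/8 - 1/4 = 1/2
Denominator: 3/4 - 5/8 = 1/8
Divide: (1/2) · (8) = 4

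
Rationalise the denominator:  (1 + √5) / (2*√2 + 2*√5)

(-√10 - √2 + √5 + 5)/6

Multiply numerator and denominator by -2*√2 + 2*√5.
Denominator becomes 12; numerator becomes -2*√10 - 2*√2 + 2*√5 + 10.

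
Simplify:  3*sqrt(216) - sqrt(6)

3*sqrt(216) = 18*sqrt(6); sqrt(6) = sqrt(6)
Combine: (18 - 1)·sqrt(6) = 17*sqrt(6)

17*sqrt(6)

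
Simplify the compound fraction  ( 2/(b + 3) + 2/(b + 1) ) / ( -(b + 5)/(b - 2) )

(-4*b² + 16)/(b³ + 9*b² + 23*b + 15)

Numerator: 2/(b + 3) + 2/(b + 1) = (4*b + 8)/(b² + 4*b + 3)
Denominator: -(b + 5)/(b - 2) = (-b - 5)/(b - 2)
Divide: ((4*b + 8)/(b² + 4*b + 3)) · ((b - 2)/(-b - 5)) = (-4*b² + 16)/(b³ + 9*b² + 23*b + 15)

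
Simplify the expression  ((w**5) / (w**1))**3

Inside the bracket: w**4
Raise to the power 3: w**12

w**12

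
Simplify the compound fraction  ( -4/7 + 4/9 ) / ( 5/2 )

-16/315

Numerator: -4/7 + 4/9 = -8/63
Denominator: 5/2 = 5/2
Divide: (-8/63) · (2/5) = -16/315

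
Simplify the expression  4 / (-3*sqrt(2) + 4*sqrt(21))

(6*sqrt(2) + 8*sqrt(21))/159

Multiply numerator and denominator by 3*sqrt(2) + 4*sqrt(21).
Denominator becomes 318; numerator becomes 12*sqrt(2) + 16*sqrt(21).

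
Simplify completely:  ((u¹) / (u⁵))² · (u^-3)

Inside the bracket: (u^-4)
Raise to the power 2: (u^-8)
Multiply by (u^-3): add exponents.

u^(-11)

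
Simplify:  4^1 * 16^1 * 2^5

4^1 = 2^2; 16^1 = 2^4; 2^5 = 2^5
Combine exponents: 2^11

2^11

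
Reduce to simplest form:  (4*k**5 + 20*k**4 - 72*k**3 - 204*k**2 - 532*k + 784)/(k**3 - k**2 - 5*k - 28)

Factor: 4*k**5 + 20*k**4 - 72*k**3 - 204*k**2 - 532*k + 784 = 4*(k - 4)*(k**2 + 3*k + 7)*(k + 7)*(k - 1);  k**3 - k**2 - 5*k - 28 = (k - 4)*(k**2 + 3*k + 7)
Cancel the common factors (k**2 + 3*k + 7), (k - 4).

4*k**2 + 24*k - 28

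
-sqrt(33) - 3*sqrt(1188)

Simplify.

sqrt(33) = sqrt(33); 3*sqrt(1188) = 18*sqrt(33)
Combine: (-1 - 18)·sqrt(33) = -19*sqrt(33)

-19*sqrt(33)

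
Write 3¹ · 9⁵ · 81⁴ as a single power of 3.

3^27

3¹ = 3^1; 9⁵ = 3^10; 81⁴ = 3^16
Combine exponents: 3^27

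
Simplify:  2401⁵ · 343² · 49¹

7^28

2401⁵ = 7^20; 343² = 7^6; 49¹ = 7^2
Combine exponents: 7^28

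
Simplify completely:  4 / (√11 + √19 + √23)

Group as (√11 + √19) + √23; multiply by (√11 + √19) - √23, then rationalise the remaining surd.

(-8*√4807 + 28*√23 + 60*√19 + 124*√11)/787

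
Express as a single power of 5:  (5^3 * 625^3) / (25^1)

5^13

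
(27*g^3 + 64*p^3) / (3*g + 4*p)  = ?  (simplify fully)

(3*g)^3 + (4*p)^3 = (3*g + 4*p)(9*g^2 - 12*g*p + 16*p^2).

9*g^2 - 12*g*p + 16*p^2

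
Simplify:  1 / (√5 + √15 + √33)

(-30*√11 - 13*√33 + 23*√15 + 43*√5)/131

Group as (√5 + √33) + √15; multiply by (√5 + √33) - √15, then rationalise the remaining surd.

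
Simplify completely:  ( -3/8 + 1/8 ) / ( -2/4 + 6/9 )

-3/2

Numerator: -3/8 + 1/8 = -1/4
Denominator: -2/4 + 6/9 = 1/6
Divide: (-1/4) · (6) = -3/2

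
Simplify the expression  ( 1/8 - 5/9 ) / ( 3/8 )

Numerator: 1/8 - 5/9 = -31/72
Denominator: 3/8 = 3/8
Divide: (-31/72) · (8/3) = -31/27

-31/27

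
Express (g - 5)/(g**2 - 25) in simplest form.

Factor: g**2 - 25 = (g + 5)*(g - 5)
Cancel the common factor (g - 5).

1/(g + 5)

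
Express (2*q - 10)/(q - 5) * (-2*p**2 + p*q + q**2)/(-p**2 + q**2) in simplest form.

(4*p + 2*q)/(p + q)

Factor: 2*q - 10 = 2*(q - 5);  -2*p**2 + p*q + q**2 = (2*p + q)*(-p + q);  -p**2 + q**2 = (-p + q)*(p + q)
Cancel the common factors (q - 5), (-p + q).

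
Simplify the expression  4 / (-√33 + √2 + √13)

(-18*√33 - 22*√13 - 44*√2 - 2*√858)/55

Group as (√2 + √13) - √33; multiply by (√2 + √13) + √33, then rationalise the remaining surd.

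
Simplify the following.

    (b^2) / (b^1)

Quotient: b^1

b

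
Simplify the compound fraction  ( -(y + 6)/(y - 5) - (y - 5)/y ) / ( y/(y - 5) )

(-2*y^2 + 4*y - 25)/y^2

Numerator: -(y + 6)/(y - 5) - (y - 5)/y = (-2*y^2 + 4*y - 25)/(y^2 - 5*y)
Denominator: y/(y - 5) = y/(y - 5)
Divide: ((-2*y^2 + 4*y - 25)/(y^2 - 5*y)) · ((y - 5)/y) = (-2*y^2 + 4*y - 25)/y^2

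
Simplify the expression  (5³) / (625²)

5³ = 5^3; 625² = 5^8
Combine exponents: 5^(-5)

5^(-5)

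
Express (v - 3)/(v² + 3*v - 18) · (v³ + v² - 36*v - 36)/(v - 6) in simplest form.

v + 1

Factor: v² + 3*v - 18 = (v + 6)·(v - 3);  v³ + v² - 36*v - 36 = (v + 6)·(v - 6)·(v + 1)
Cancel the common factors (v - 6), (v - 3), (v + 6).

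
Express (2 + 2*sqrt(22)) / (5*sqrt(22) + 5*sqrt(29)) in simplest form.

Multiply numerator and denominator by -5*sqrt(29) + 5*sqrt(22).
Denominator becomes -175; numerator becomes -10*sqrt(638) - 10*sqrt(29) + 10*sqrt(22) + 220.

(-44 - 2*sqrt(22) + 2*sqrt(29) + 2*sqrt(638))/35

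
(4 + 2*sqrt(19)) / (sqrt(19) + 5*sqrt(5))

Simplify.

(-19 - 2*sqrt(19) + 10*sqrt(5) + 5*sqrt(95))/53

Multiply numerator and denominator by -5*sqrt(5) + sqrt(19).
Denominator becomes -106; numerator becomes -10*sqrt(95) - 20*sqrt(5) + 4*sqrt(19) + 38.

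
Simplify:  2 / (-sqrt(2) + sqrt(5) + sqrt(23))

(-10*sqrt(5) - sqrt(230) + 13*sqrt(2) + 8*sqrt(23))/54

Group as (sqrt(5) + sqrt(23)) - sqrt(2); multiply by (sqrt(5) + sqrt(23)) + sqrt(2), then rationalise the remaining surd.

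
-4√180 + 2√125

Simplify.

-14*√5

4√180 = 24*√5; 2√125 = 10*√5
Combine: (-24 + 10)·√5 = -14*√5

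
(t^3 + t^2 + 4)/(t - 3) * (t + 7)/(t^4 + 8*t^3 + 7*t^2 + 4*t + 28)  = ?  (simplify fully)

1/(t - 3)

Factor: t^3 + t^2 + 4 = (t + 2)*(t^2 - t + 2);  t^4 + 8*t^3 + 7*t^2 + 4*t + 28 = (t + 2)*(t^2 - t + 2)*(t + 7)
Cancel the common factors (t^2 - t + 2), (t + 7), (t + 2).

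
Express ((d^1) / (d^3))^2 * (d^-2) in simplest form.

d^(-6)

Inside the bracket: (d^-2)
Raise to the power 2: (d^-4)
Multiply by (d^-2): add exponents.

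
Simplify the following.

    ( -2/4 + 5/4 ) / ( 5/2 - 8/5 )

Numerator: -2/4 + 5/4 = 3/4
Denominator: 5/2 - 8/5 = 9/10
Divide: (3/4) · (10/9) = 5/6

5/6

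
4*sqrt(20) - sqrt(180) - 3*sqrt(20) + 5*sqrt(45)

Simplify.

11*sqrt(5)

4*sqrt(20) = 8*sqrt(5); sqrt(180) = 6*sqrt(5); 3*sqrt(20) = 6*sqrt(5); 5*sqrt(45) = 15*sqrt(5)
Combine: (8 - 6 - 6 + 15)·sqrt(5) = 11*sqrt(5)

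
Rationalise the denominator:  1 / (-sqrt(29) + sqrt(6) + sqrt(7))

(-8*sqrt(29) - 14*sqrt(7) - 15*sqrt(6) - sqrt(1218))/44

Group as (sqrt(6) + sqrt(7)) - sqrt(29); multiply by (sqrt(6) + sqrt(7)) + sqrt(29), then rationalise the remaining surd.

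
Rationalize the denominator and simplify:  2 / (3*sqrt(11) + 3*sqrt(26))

(-2*sqrt(11) + 2*sqrt(26))/45

Multiply numerator and denominator by -3*sqrt(26) + 3*sqrt(11).
Denominator becomes -135; numerator becomes -6*sqrt(26) + 6*sqrt(11).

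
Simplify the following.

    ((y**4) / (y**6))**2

Inside the bracket: (y**-2)
Raise to the power 2: (y**-4)

y**(-4)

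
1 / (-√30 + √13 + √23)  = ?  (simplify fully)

(-3*√30 + 10*√23 + 20*√13 + √8970)/580

Group as (√13 + √23) - √30; multiply by (√13 + √23) + √30, then rationalise the remaining surd.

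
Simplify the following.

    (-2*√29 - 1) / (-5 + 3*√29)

Multiply numerator and denominator by -3*√29 - 5.
Denominator becomes -236; numerator becomes 13*√29 + 179.

(-179 - 13*√29)/236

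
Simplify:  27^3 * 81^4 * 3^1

27^3 = 3^9; 81^4 = 3^16; 3^1 = 3^1
Combine exponents: 3^26

3^26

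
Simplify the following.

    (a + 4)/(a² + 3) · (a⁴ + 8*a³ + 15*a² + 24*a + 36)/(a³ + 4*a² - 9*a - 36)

(a² + 8*a + 12)/(a² - 9)

Factor: a⁴ + 8*a³ + 15*a² + 24*a + 36 = (a + 6)·(a² + 3)·(a + 2);  a³ + 4*a² - 9*a - 36 = (a + 4)·(a - 3)·(a + 3)
Cancel the common factors (a² + 3), (a + 4).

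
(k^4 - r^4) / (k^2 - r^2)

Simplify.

Factor k^4 - r^4 and cancel (k^2 - r^2).

k^2 + r^2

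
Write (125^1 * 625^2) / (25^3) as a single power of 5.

125^1 = 5^3; 625^2 = 5^8; 25^3 = 5^6
Combine exponents: 5^5

5^5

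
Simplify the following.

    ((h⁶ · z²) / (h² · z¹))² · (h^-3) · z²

h⁵*z⁴

Inside the bracket: h⁴ · z¹
Raise to the power 2: h⁸ · z²
Multiply by (h^-3) · z²: add exponents.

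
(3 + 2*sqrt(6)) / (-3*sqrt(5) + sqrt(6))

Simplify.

(-2*sqrt(30) - 3*sqrt(5) - 4 - sqrt(6))/13

Multiply numerator and denominator by sqrt(6) + 3*sqrt(5).
Denominator becomes -39; numerator becomes 3*sqrt(6) + 12 + 9*sqrt(5) + 6*sqrt(30).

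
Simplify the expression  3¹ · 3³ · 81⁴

3^20

3¹ = 3^1; 3³ = 3^3; 81⁴ = 3^16
Combine exponents: 3^20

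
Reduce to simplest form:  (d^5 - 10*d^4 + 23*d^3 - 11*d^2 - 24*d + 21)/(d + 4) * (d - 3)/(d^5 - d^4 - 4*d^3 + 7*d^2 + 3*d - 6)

(d^2 - 10*d + 21)/(d^2 + 6*d + 8)

Factor: d^5 - 10*d^4 + 23*d^3 - 11*d^2 - 24*d + 21 = (d + 1)*(d - 7)*(d^2 - 3*d + 3)*(d - 1);  d^5 - d^4 - 4*d^3 + 7*d^2 + 3*d - 6 = (d + 1)*(d - 1)*(d^2 - 3*d + 3)*(d + 2)
Cancel the common factors (d^2 - 3*d + 3), (d + 1), (d - 1).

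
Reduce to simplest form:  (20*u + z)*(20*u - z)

400*u^2 - z^2

(20*u)^2 - (z)^2 = 400*u^2 - z^2.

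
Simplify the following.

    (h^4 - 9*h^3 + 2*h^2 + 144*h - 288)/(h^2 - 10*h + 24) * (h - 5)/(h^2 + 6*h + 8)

Factor: h^4 - 9*h^3 + 2*h^2 + 144*h - 288 = (h + 4)*(h - 3)*(h - 4)*(h - 6);  h^2 - 10*h + 24 = (h - 4)*(h - 6);  h^2 + 6*h + 8 = (h + 4)*(h + 2)
Cancel the common factors (h - 4), (h + 4), (h - 6).

(h^2 - 8*h + 15)/(h + 2)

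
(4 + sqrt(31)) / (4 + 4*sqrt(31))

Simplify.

Multiply numerator and denominator by -4*sqrt(31) + 4.
Denominator becomes -480; numerator becomes -108 - 12*sqrt(31).

(sqrt(31) + 9)/40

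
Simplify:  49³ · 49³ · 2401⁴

7^28

49³ = 7^6; 49³ = 7^6; 2401⁴ = 7^16
Combine exponents: 7^28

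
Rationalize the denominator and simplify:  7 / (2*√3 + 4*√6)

Multiply numerator and denominator by -4*√6 + 2*√3.
Denominator becomes -84; numerator becomes -28*√6 + 14*√3.

(-√3 + 2*√6)/6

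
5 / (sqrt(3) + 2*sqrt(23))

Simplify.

(-5*sqrt(3) + 10*sqrt(23))/89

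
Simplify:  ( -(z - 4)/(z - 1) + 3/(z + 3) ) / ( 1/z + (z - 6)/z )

(-z³ + 4*z² + 9*z)/(z³ - 3*z² - 13*z + 15)

Numerator: -(z - 4)/(z - 1) + 3/(z + 3) = (-z² + 4*z + 9)/(z² + 2*z - 3)
Denominator: 1/z + (z - 6)/z = (z - 5)/z
Divide: ((-z² + 4*z + 9)/(z² + 2*z - 3)) · (z/(z - 5)) = (-z³ + 4*z² + 9*z)/(z³ - 3*z² - 13*z + 15)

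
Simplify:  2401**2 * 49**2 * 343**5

2401**2 = 7**8; 49**2 = 7**4; 343**5 = 7**15
Combine exponents: 7**27

7**27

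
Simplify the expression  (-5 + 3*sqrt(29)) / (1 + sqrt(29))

Multiply numerator and denominator by -sqrt(29) + 1.
Denominator becomes -28; numerator becomes -92 + 8*sqrt(29).

(-2*sqrt(29) + 23)/7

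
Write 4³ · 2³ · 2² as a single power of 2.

4³ = 2^6; 2³ = 2^3; 2² = 2^2
Combine exponents: 2^11

2^11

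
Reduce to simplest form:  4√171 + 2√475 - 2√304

14*√19

4√171 = 12*√19; 2√475 = 10*√19; 2√304 = 8*√19
Combine: (12 + 10 - 8)·√19 = 14*√19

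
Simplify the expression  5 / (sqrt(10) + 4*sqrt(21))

(-5*sqrt(10) + 20*sqrt(21))/326

Multiply numerator and denominator by -sqrt(10) + 4*sqrt(21).
Denominator becomes 326; numerator becomes -5*sqrt(10) + 20*sqrt(21).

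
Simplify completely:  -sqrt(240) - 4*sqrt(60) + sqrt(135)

-9*sqrt(15)

sqrt(240) = 4*sqrt(15); 4*sqrt(60) = 8*sqrt(15); sqrt(135) = 3*sqrt(15)
Combine: (-4 - 8 + 3)·sqrt(15) = -9*sqrt(15)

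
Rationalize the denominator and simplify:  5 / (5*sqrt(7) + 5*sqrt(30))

Multiply numerator and denominator by -5*sqrt(30) + 5*sqrt(7).
Denominator becomes -575; numerator becomes -25*sqrt(30) + 25*sqrt(7).

(-sqrt(7) + sqrt(30))/23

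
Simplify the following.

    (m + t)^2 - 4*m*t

(m - t)^2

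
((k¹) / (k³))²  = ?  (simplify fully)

Inside the bracket: (k^-2)
Raise to the power 2: (k^-4)

k^(-4)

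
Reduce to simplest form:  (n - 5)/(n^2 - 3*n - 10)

1/(n + 2)

Factor: n^2 - 3*n - 10 = (n - 5)*(n + 2)
Cancel the common factor (n - 5).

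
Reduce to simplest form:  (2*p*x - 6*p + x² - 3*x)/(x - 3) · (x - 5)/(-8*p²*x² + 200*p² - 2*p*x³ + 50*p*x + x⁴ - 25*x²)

Factor: 2*p*x - 6*p + x² - 3*x = (2*p + x)·(x - 3);  -8*p²*x² + 200*p² - 2*p*x³ + 50*p*x + x⁴ - 25*x² = (x + 5)·(x - 5)·(2*p + x)·(-4*p + x)
Cancel the common factors (x - 5), (x - 3), (2*p + x).

1/(-4*p*x - 20*p + x² + 5*x)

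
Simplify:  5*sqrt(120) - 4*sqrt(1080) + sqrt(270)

-11*sqrt(30)

5*sqrt(120) = 10*sqrt(30); 4*sqrt(1080) = 24*sqrt(30); sqrt(270) = 3*sqrt(30)
Combine: (10 - 24 + 3)·sqrt(30) = -11*sqrt(30)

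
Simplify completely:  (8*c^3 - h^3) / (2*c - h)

Apply the difference-of-cubes factorisation and cancel (2*c - h).

4*c^2 + 2*c*h + h^2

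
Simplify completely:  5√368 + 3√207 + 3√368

41*√23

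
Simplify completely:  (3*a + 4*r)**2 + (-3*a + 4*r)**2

18*a**2 + 32*r**2

Only the even-power cross terms survive.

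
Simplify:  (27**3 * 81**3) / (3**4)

27**3 = 3**9; 81**3 = 3**12; 3**4 = 3**4
Combine exponents: 3**17

3**17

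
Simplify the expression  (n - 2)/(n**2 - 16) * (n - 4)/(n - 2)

1/(n + 4)

Factor: n**2 - 16 = (n + 4)*(n - 4)
Cancel the common factors (n - 4), (n - 2).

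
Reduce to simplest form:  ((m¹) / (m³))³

m^(-6)

Inside the bracket: (m^-2)
Raise to the power 3: (m^-6)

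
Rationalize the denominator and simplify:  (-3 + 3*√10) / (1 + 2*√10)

Multiply numerator and denominator by -2*√10 + 1.
Denominator becomes -39; numerator becomes -63 + 9*√10.

(-3*√10 + 21)/13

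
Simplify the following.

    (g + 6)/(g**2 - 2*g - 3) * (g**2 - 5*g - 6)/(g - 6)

(g + 6)/(g - 3)

Factor: g**2 - 2*g - 3 = (g - 3)*(g + 1);  g**2 - 5*g - 6 = (g + 1)*(g - 6)
Cancel the common factors (g + 1), (g - 6).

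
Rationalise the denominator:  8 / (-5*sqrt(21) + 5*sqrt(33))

(2*sqrt(21) + 2*sqrt(33))/15

Multiply numerator and denominator by 5*sqrt(21) + 5*sqrt(33).
Denominator becomes 300; numerator becomes 40*sqrt(21) + 40*sqrt(33).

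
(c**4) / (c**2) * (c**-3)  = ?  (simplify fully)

1/c

Quotient: c**2
Multiply by (c**-3): add exponents.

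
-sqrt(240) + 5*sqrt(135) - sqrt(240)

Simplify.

7*sqrt(15)

sqrt(240) = 4*sqrt(15); 5*sqrt(135) = 15*sqrt(15); sqrt(240) = 4*sqrt(15)
Combine: (-4 + 15 - 4)·sqrt(15) = 7*sqrt(15)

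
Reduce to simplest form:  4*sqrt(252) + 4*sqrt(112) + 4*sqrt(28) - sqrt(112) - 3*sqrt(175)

29*sqrt(7)

4*sqrt(252) = 24*sqrt(7); 4*sqrt(112) = 16*sqrt(7); 4*sqrt(28) = 8*sqrt(7); sqrt(112) = 4*sqrt(7); 3*sqrt(175) = 15*sqrt(7)
Combine: (24 + 16 + 8 - 4 - 15)·sqrt(7) = 29*sqrt(7)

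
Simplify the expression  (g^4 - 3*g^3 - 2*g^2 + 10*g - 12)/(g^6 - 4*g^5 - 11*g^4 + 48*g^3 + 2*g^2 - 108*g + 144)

1/(g^2 - g - 12)

Factor: g^4 - 3*g^3 - 2*g^2 + 10*g - 12 = (g^2 - 2*g + 2)*(g + 2)*(g - 3);  g^6 - 4*g^5 - 11*g^4 + 48*g^3 + 2*g^2 - 108*g + 144 = (g + 2)*(g^2 - 2*g + 2)*(g - 3)*(g + 3)*(g - 4)
Cancel the common factors (g^2 - 2*g + 2), (g + 2), (g - 3).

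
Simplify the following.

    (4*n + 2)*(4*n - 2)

16*n^2 - 4

(4*n)^2 - (2)^2 = 16*n^2 - 4.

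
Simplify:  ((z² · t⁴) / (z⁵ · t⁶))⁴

Inside the bracket: (z^-3) · (t^-2)
Raise to the power 4: (z^-12) · (t^-8)

1/(t⁸*z^12)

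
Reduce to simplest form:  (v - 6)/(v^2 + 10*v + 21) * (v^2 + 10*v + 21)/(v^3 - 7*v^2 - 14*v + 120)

1/(v^2 - v - 20)

Factor: v^2 + 10*v + 21 = (v + 3)*(v + 7);  v^2 + 10*v + 21 = (v + 3)*(v + 7);  v^3 - 7*v^2 - 14*v + 120 = (v + 4)*(v - 5)*(v - 6)
Cancel the common factors (v - 6), (v + 3), (v + 7).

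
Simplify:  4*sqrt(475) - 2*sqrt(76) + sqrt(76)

4*sqrt(475) = 20*sqrt(19); 2*sqrt(76) = 4*sqrt(19); sqrt(76) = 2*sqrt(19)
Combine: (20 - 4 + 2)·sqrt(19) = 18*sqrt(19)

18*sqrt(19)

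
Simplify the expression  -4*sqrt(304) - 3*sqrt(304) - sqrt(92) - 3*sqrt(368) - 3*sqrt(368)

4*sqrt(304) = 16*sqrt(19); 3*sqrt(304) = 12*sqrt(19); sqrt(92) = 2*sqrt(23); 3*sqrt(368) = 12*sqrt(23); 3*sqrt(368) = 12*sqrt(23)

-26*sqrt(23) - 28*sqrt(19)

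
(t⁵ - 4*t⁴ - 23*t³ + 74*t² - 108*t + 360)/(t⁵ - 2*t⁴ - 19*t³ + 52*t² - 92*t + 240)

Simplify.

(t - 6)/(t - 4)

Factor: t⁵ - 4*t⁴ - 23*t³ + 74*t² - 108*t + 360 = (t + 5)·(t - 6)·(t - 3)·(t² + 4);  t⁵ - 2*t⁴ - 19*t³ + 52*t² - 92*t + 240 = (t - 3)·(t - 4)·(t² + 4)·(t + 5)
Cancel the common factors (t² + 4), (t + 5), (t - 3).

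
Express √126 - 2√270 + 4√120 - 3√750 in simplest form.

-13*√30 + 3*√14

√126 = 3*√14; 2√270 = 6*√30; 4√120 = 8*√30; 3√750 = 15*√30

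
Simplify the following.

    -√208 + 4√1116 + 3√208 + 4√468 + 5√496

√208 = 4*√13; 4√1116 = 24*√31; 3√208 = 12*√13; 4√468 = 24*√13; 5√496 = 20*√31

32*√13 + 44*√31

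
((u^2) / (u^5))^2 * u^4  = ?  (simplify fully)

Inside the bracket: (u^-3)
Raise to the power 2: (u^-6)
Multiply by u^4: add exponents.

u^(-2)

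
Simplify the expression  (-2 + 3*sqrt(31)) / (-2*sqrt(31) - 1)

Multiply numerator and denominator by -1 + 2*sqrt(31).
Denominator becomes -123; numerator becomes -7*sqrt(31) + 188.

(-188 + 7*sqrt(31))/123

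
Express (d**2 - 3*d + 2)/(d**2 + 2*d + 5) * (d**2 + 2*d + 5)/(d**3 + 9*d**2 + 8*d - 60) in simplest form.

Factor: d**2 - 3*d + 2 = (d - 2)*(d - 1);  d**3 + 9*d**2 + 8*d - 60 = (d + 5)*(d - 2)*(d + 6)
Cancel the common factors (d**2 + 2*d + 5), (d - 2).

(d - 1)/(d**2 + 11*d + 30)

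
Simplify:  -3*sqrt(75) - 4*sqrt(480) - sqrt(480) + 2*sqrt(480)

3*sqrt(75) = 15*sqrt(3); 4*sqrt(480) = 16*sqrt(30); sqrt(480) = 4*sqrt(30); 2*sqrt(480) = 8*sqrt(30)

-12*sqrt(30) - 15*sqrt(3)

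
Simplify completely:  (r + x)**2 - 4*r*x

(r - x)**2

Expand the square and combine the 4*r*x term.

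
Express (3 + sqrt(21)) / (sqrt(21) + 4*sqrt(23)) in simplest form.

Multiply numerator and denominator by -4*sqrt(23) + sqrt(21).
Denominator becomes -347; numerator becomes -4*sqrt(483) - 12*sqrt(23) + 3*sqrt(21) + 21.

(-21 - 3*sqrt(21) + 12*sqrt(23) + 4*sqrt(483))/347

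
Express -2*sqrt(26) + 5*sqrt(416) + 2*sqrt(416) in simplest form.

26*sqrt(26)

2*sqrt(26) = 2*sqrt(26); 5*sqrt(416) = 20*sqrt(26); 2*sqrt(416) = 8*sqrt(26)
Combine: (-2 + 20 + 8)·sqrt(26) = 26*sqrt(26)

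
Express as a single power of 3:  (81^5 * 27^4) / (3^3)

3^29

81^5 = 3^20; 27^4 = 3^12; 3^3 = 3^3
Combine exponents: 3^29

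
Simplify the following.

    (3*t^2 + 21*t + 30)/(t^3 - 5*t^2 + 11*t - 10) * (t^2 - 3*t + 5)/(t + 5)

(3*t + 6)/(t - 2)

Factor: 3*t^2 + 21*t + 30 = 3*(t + 5)*(t + 2);  t^3 - 5*t^2 + 11*t - 10 = (t - 2)*(t^2 - 3*t + 5)
Cancel the common factors (t^2 - 3*t + 5), (t + 5).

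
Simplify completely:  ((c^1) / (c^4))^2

Inside the bracket: (c^-3)
Raise to the power 2: (c^-6)

c^(-6)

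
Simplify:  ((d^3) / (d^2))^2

d^2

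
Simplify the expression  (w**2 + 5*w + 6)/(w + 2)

w + 3

Factor: w**2 + 5*w + 6 = (w + 2)*(w + 3)
Cancel the common factor (w + 2).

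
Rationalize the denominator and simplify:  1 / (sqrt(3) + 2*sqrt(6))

(-sqrt(3) + 2*sqrt(6))/21

Multiply numerator and denominator by -sqrt(3) + 2*sqrt(6).
Denominator becomes 21; numerator becomes -sqrt(3) + 2*sqrt(6).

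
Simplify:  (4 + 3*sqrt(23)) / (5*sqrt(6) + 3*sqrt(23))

(-15*sqrt(138) - 20*sqrt(6) + 12*sqrt(23) + 207)/57

Multiply numerator and denominator by -5*sqrt(6) + 3*sqrt(23).
Denominator becomes 57; numerator becomes -15*sqrt(138) - 20*sqrt(6) + 12*sqrt(23) + 207.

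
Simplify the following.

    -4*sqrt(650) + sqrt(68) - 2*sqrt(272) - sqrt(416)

-24*sqrt(26) - 6*sqrt(17)

4*sqrt(650) = 20*sqrt(26); sqrt(68) = 2*sqrt(17); 2*sqrt(272) = 8*sqrt(17); sqrt(416) = 4*sqrt(26)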